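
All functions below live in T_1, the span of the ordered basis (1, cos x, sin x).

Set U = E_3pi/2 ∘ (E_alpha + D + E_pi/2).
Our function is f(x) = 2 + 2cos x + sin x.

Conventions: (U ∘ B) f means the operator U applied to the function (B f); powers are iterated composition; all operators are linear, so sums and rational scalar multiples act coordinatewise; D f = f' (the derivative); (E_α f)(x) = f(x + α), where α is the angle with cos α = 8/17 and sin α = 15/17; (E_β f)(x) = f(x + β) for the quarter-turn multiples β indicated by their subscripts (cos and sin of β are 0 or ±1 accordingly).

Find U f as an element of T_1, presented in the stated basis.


E_alpha f = 2 + (31/17)cos x - (22/17)sin x
D f = cos x - 2sin x
E_pi/2 f = 2 + cos x - 2sin x
(E_alpha + D + E_pi/2) f = 4 + (65/17)cos x - (90/17)sin x
E_3pi/2 (E_alpha + D + E_pi/2) f = 4 + (90/17)cos x + (65/17)sin x

g(x) = 4 + (90/17)cos x + (65/17)sin x


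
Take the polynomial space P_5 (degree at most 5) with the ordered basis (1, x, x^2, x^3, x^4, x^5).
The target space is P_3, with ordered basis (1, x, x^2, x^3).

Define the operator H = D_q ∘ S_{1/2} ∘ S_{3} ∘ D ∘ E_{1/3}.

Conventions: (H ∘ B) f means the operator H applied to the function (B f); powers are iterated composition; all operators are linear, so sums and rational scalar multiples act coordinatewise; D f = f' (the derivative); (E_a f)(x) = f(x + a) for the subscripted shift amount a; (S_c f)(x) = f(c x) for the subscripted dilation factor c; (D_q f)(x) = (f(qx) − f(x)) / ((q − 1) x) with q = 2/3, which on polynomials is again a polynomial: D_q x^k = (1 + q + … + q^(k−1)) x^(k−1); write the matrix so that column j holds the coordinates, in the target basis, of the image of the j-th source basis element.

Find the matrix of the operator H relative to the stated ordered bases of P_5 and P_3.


image of 1: 0
image of x: 0
image of x^2: 3
image of x^3: (45/4)x + 3
image of x^4: (57/2)x^2 + 15x + 2
image of x^5: (975/16)x^3 + (95/2)x^2 + (25/2)x + 10/9
each image's coordinates form column j of the matrix

the matrix is [[0, 0, 3, 3, 2, 10/9]; [0, 0, 0, 45/4, 15, 25/2]; [0, 0, 0, 0, 57/2, 95/2]; [0, 0, 0, 0, 0, 975/16]] (rows listed top to bottom)


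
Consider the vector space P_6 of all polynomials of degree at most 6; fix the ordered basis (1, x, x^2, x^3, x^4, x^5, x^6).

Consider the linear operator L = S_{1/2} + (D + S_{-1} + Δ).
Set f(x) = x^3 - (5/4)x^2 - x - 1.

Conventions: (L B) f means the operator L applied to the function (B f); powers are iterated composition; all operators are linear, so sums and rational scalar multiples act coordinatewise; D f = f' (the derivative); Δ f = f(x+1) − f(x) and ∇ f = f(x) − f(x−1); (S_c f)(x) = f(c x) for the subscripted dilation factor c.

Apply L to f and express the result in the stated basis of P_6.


S_{1/2} f = (1/8)x^3 - (5/16)x^2 - (1/2)x - 1
D f = 3x^2 - (5/2)x - 1
S_{-1} f = -x^3 - (5/4)x^2 + x - 1
Δ f = 3x^2 + (1/2)x - 5/4
(D + S_{-1} + Δ) f = -x^3 + (19/4)x^2 - x - 13/4
(S_{1/2} + (D + S_{-1} + Δ)) f = -(7/8)x^3 + (71/16)x^2 - (3/2)x - 17/4

the result is g(x) = -(7/8)x^3 + (71/16)x^2 - (3/2)x - 17/4


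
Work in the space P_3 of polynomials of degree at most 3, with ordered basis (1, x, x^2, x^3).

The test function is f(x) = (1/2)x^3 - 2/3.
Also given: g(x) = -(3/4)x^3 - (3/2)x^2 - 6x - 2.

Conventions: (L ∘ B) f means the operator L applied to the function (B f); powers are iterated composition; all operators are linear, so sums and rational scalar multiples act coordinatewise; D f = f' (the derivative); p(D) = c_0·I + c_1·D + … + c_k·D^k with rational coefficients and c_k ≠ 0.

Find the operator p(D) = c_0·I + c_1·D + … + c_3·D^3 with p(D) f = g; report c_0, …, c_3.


D^0 f = (1/2)x^3 - 2/3
D^1 f = (3/2)x^2
D^2 f = 3x
D^3 f = 3
matching coefficients of g against c_0 f + c_1 Df + … from the top degree down determines the c_i
solution: c_0 = -3/2, c_1 = -1, c_2 = -2, c_3 = -1

p(D) = -(3/2)·I − D − 2·D^2 − D^3, i.e. c_0 = -3/2, c_1 = -1, c_2 = -2, c_3 = -1


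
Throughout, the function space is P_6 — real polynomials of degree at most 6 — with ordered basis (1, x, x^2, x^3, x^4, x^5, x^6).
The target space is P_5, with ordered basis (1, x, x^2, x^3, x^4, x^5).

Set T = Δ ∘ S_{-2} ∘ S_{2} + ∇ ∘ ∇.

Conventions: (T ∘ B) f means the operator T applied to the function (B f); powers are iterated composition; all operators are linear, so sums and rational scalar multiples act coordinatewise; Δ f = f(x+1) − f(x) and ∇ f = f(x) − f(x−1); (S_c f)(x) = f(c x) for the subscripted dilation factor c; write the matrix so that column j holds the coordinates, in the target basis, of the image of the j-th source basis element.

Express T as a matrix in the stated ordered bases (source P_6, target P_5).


image of 1: 0
image of x: -4
image of x^2: 32x + 18
image of x^3: -192x^2 - 186x - 70
image of x^4: 1024x^3 + 1548x^2 + 1000x + 270
image of x^5: -5120x^4 - 10220x^3 - 10300x^2 - 5050x - 1054
image of x^6: 24576x^5 + 61470x^4 + 81800x^3 + 61650x^2 + 24396x + 4158
each image's coordinates form column j of the matrix

the matrix is [[0, -4, 18, -70, 270, -1054, 4158]; [0, 0, 32, -186, 1000, -5050, 24396]; [0, 0, 0, -192, 1548, -10300, 61650]; [0, 0, 0, 0, 1024, -10220, 81800]; [0, 0, 0, 0, 0, -5120, 61470]; [0, 0, 0, 0, 0, 0, 24576]] (rows listed top to bottom)


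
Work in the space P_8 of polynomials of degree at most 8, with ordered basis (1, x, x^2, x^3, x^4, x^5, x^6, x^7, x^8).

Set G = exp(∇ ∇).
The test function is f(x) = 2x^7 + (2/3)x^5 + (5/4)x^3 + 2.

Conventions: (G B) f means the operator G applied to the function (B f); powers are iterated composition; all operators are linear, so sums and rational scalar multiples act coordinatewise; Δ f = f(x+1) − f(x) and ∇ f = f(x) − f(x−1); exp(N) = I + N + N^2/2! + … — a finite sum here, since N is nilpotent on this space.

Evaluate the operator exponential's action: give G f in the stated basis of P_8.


order-1 term: 84x^5 - 420x^4 + (2980/3)x^3 - 1300x^2 + (5533/6)x - 559/2
order-2 term: 840x^3 - 5040x^2 + 10960x - 8480
order-3 term: 1680x - 5040
the series for exp(∇ ∇) f terminates at order 3
exp(∇ ∇) f = 2x^7 + (254/3)x^5 - 420x^4 + (22015/12)x^3 - 6340x^2 + (81373/6)x - 27595/2

the image equals g(x) = 2x^7 + (254/3)x^5 - 420x^4 + (22015/12)x^3 - 6340x^2 + (81373/6)x - 27595/2


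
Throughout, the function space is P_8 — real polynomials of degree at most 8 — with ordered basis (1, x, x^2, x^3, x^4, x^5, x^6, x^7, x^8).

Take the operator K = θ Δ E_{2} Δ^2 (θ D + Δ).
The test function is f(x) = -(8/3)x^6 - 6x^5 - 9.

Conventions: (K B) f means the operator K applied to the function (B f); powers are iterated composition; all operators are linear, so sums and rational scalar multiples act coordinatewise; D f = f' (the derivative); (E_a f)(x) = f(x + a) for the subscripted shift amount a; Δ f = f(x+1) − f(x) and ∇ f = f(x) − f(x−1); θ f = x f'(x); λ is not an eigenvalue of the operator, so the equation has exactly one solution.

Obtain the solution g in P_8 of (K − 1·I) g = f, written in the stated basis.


the result is g(x) = (8/3)x^6 + 6x^5 + 11520x^2 + 44880x + 9

write g with unknown coordinates in the stated basis and equate coefficients in (K − 1·I) g = f
solving from the highest basis element down gives g = (8/3)x^6 + 6x^5 + 11520x^2 + 44880x + 9
check: K g = 11520x^2 + 44880x
so K g − 1·g = -(8/3)x^6 - 6x^5 - 9 = f ✓


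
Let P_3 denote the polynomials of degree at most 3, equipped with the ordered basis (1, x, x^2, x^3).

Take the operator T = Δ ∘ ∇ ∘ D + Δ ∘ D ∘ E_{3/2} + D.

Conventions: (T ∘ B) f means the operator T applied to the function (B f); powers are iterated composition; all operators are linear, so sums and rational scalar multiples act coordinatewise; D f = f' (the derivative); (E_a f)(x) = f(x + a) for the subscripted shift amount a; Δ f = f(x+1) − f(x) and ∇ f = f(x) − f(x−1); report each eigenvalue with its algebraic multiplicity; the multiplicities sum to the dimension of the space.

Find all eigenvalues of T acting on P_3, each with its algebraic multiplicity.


λ = 0 (multiplicity 4)

image of 1: 0
image of x: 1
image of x^2: 2x + 2
image of x^3: 3x^2 + 6x + 18
the matrix is upper triangular; its diagonal is (0, 0, 0, 0)
for a triangular matrix the eigenvalues are the diagonal entries, with algebraic multiplicity their repetition count


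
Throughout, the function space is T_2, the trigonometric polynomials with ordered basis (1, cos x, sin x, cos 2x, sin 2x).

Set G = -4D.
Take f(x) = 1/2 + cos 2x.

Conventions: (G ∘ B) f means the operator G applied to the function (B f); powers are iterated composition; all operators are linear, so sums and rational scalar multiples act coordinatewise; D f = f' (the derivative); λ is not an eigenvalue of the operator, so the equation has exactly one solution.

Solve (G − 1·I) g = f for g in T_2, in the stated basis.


g(x) = -1/2 - (1/65)cos 2x - (8/65)sin 2x

write g with unknown coordinates in the stated basis and equate coefficients in (G − 1·I) g = f
solving from the highest basis element down gives g = -1/2 - (1/65)cos 2x - (8/65)sin 2x
check: G g = (64/65)cos 2x - (8/65)sin 2x
so G g − 1·g = 1/2 + cos 2x = f ✓


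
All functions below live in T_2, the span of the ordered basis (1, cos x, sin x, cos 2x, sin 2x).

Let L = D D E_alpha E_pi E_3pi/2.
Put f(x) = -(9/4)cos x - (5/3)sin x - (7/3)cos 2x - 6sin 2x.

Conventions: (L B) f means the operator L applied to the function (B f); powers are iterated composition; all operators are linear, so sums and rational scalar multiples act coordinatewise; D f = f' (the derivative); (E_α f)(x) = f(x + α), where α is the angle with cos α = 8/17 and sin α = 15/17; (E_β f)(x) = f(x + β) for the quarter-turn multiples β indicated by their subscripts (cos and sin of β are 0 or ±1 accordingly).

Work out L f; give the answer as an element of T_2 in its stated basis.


g(x) = -(245/204)cos x - (43/17)sin x - (12772/867)cos 2x + (6104/289)sin 2x

E_3pi/2 f = (5/3)cos x - (9/4)sin x + (7/3)cos 2x + 6sin 2x
E_pi E_3pi/2 f = -(5/3)cos x + (9/4)sin x + (7/3)cos 2x + 6sin 2x
E_alpha E_pi E_3pi/2 f = (245/204)cos x + (43/17)sin x + (3193/867)cos 2x - (1526/289)sin 2x
D (E_alpha E_pi E_3pi/2) f = (43/17)cos x - (245/204)sin x - (3052/289)cos 2x - (6386/867)sin 2x
D D (E_alpha E_pi E_3pi/2) f = -(245/204)cos x - (43/17)sin x - (12772/867)cos 2x + (6104/289)sin 2x


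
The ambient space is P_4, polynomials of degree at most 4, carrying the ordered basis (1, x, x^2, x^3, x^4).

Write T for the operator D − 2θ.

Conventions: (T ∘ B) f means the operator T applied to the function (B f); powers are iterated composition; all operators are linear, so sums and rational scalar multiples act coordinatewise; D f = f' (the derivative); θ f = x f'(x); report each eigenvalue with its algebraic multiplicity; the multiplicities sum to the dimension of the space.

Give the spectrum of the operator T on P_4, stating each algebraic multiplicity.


λ = -8 (multiplicity 1), λ = -6 (multiplicity 1), λ = -4 (multiplicity 1), λ = -2 (multiplicity 1), λ = 0 (multiplicity 1)

image of 1: 0
image of x: -2x + 1
image of x^2: -4x^2 + 2x
image of x^3: -6x^3 + 3x^2
image of x^4: -8x^4 + 4x^3
the matrix is upper triangular; its diagonal is (0, -2, -4, -6, -8)
for a triangular matrix the eigenvalues are the diagonal entries, with algebraic multiplicity their repetition count


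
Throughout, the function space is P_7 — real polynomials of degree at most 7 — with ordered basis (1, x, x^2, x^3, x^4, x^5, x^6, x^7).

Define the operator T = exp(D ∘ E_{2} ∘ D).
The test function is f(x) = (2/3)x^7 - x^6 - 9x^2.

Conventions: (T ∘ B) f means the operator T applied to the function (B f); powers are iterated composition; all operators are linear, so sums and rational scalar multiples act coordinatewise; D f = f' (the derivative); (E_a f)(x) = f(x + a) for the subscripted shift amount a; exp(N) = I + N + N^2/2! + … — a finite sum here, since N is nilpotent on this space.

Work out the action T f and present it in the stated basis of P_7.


the image equals g(x) = (2/3)x^7 - x^6 + 28x^5 + 250x^4 + 1160x^3 + 4691x^2 + 13840x + 18678

order-1 term: 28x^5 + 250x^4 + 880x^3 + 1520x^2 + 1280x + 398
order-2 term: 280x^3 + 3180x^2 + 12000x + 15040
order-3 term: 560x + 3240
the series for exp(D ∘ E_{2} ∘ D) f terminates at order 3
exp(D ∘ E_{2} ∘ D) f = (2/3)x^7 - x^6 + 28x^5 + 250x^4 + 1160x^3 + 4691x^2 + 13840x + 18678


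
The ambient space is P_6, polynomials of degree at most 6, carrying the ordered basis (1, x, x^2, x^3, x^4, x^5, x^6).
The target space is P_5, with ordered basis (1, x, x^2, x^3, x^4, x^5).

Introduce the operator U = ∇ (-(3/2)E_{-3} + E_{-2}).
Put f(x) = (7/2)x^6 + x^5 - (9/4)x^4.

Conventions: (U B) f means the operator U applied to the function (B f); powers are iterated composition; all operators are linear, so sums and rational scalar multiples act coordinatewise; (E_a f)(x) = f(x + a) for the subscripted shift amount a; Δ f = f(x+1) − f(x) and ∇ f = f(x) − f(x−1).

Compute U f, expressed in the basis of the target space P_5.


g(x) = -(21/2)x^5 + (1145/4)x^4 - (4991/2)x^3 + (19859/2)x^2 - (37709/2)x + 111555/8

E_{-3} f = (7/2)x^6 - 62x^5 + (1821/4)x^4 - 1773x^3 + 3861x^2 - 4455x + 8505/4
(-(3/2)E_{-3}) f = -(21/4)x^6 + 93x^5 - (5463/8)x^4 + (5319/2)x^3 - (11583/2)x^2 + (13365/2)x - 25515/8
E_{-2} f = (7/2)x^6 - 41x^5 + (791/4)x^4 - 502x^3 + 706x^2 - 520x + 156
(-(3/2)E_{-3} + E_{-2}) f = -(7/4)x^6 + 52x^5 - (3881/8)x^4 + (4315/2)x^3 - (10171/2)x^2 + (12325/2)x - 24267/8
∇ (-(3/2)E_{-3} + E_{-2}) f = -(21/2)x^5 + (1145/4)x^4 - (4991/2)x^3 + (19859/2)x^2 - (37709/2)x + 111555/8


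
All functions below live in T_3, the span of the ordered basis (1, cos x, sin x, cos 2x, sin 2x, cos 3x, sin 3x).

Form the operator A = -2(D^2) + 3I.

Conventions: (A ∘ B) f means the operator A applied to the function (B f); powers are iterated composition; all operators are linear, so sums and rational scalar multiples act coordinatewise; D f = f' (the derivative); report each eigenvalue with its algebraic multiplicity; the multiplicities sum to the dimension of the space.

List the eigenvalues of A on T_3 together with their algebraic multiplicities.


λ = 3 (multiplicity 1), λ = 5 (multiplicity 2), λ = 11 (multiplicity 2), λ = 21 (multiplicity 2)

image of 1: 3
image of cos x: 5cos x
image of sin x: 5sin x
image of cos 2x: 11cos 2x
image of sin 2x: 11sin 2x
image of cos 3x: 21cos 3x
image of sin 3x: 21sin 3x
the matrix is diagonal; its diagonal is (3, 5, 5, 11, 11, 21, 21)
for a triangular matrix the eigenvalues are the diagonal entries, with algebraic multiplicity their repetition count


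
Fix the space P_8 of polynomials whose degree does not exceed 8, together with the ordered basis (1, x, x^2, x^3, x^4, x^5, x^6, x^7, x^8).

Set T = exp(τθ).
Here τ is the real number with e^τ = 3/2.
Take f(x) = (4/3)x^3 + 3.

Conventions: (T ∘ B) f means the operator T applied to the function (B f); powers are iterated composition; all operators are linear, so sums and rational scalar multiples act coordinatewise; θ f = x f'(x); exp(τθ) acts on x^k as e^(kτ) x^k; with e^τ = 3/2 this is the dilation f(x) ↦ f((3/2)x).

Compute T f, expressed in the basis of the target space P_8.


the result is g(x) = (9/2)x^3 + 3

exp(τθ) x^k = e^(kτ) x^k; with e^τ = 3/2 this sends x^k to (3/2)^k x^k
x^3 ↦ 27/8 x^3
applying this coordinatewise to f: exp(τθ) f = (9/2)x^3 + 3


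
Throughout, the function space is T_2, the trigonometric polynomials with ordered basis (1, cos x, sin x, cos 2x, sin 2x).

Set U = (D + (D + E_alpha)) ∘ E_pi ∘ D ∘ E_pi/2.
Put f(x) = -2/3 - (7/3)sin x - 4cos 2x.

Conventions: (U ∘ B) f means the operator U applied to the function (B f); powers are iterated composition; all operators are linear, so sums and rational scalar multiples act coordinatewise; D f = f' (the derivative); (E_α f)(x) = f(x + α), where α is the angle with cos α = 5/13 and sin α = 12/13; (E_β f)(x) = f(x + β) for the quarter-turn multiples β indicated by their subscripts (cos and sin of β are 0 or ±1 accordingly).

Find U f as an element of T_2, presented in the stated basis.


E_pi/2 f = -2/3 - (7/3)cos x + 4cos 2x
D E_pi/2 f = (7/3)sin x - 8sin 2x
E_pi D E_pi/2 f = -(7/3)sin x - 8sin 2x
D (E_pi ∘ D) E_pi/2 f = -(7/3)cos x - 16cos 2x
D (E_pi ∘ D) E_pi/2 f = -(7/3)cos x - 16cos 2x
E_alpha (E_pi ∘ D) E_pi/2 f = -(28/13)cos x - (35/39)sin x - (960/169)cos 2x + (952/169)sin 2x
(D + E_alpha) (E_pi ∘ D) E_pi/2 f = -(175/39)cos x - (35/39)sin x - (3664/169)cos 2x + (952/169)sin 2x
(D + (D + E_alpha)) (E_pi ∘ D) E_pi/2 f = -(266/39)cos x - (35/39)sin x - (6368/169)cos 2x + (952/169)sin 2x

g(x) = -(266/39)cos x - (35/39)sin x - (6368/169)cos 2x + (952/169)sin 2x


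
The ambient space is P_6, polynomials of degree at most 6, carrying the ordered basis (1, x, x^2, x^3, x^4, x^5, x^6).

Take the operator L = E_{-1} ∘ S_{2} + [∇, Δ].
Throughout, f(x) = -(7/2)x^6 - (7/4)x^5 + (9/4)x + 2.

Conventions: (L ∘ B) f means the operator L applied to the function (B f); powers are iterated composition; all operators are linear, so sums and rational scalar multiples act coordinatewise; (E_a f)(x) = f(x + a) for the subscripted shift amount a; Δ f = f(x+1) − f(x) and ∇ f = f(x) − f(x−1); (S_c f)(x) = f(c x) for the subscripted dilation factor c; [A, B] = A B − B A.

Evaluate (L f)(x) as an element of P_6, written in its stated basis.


S_{2} f = -224x^6 - 56x^5 + (9/2)x + 2
E_{-1} S_{2} f = -224x^6 + 1288x^5 - 3080x^4 + 3920x^3 - 2800x^2 + (2137/2)x - 341/2
Δ f = -21x^5 - (245/4)x^4 - (175/2)x^3 - 70x^2 - (119/4)x - 3
∇ Δ f = -105x^4 - 35x^3 - 105x^2 - (35/2)x - 7
∇ f = -21x^5 + (175/4)x^4 - (105/2)x^3 + 35x^2 - (49/4)x + 4
Δ ∇ f = -105x^4 - 35x^3 - 105x^2 - (35/2)x - 7
[∇, Δ] f = 0
(E_{-1} ∘ S_{2} + [∇, Δ]) f = -224x^6 + 1288x^5 - 3080x^4 + 3920x^3 - 2800x^2 + (2137/2)x - 341/2

g(x) = -224x^6 + 1288x^5 - 3080x^4 + 3920x^3 - 2800x^2 + (2137/2)x - 341/2


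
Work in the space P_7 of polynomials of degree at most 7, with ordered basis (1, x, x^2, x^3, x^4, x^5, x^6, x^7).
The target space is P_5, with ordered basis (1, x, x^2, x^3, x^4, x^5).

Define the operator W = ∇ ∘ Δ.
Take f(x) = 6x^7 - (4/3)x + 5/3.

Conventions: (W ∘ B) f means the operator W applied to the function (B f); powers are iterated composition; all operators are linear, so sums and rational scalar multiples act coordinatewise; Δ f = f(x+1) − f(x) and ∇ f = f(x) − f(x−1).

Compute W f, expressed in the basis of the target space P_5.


g(x) = 252x^5 + 420x^3 + 84x

Δ f = 42x^6 + 126x^5 + 210x^4 + 210x^3 + 126x^2 + 42x + 14/3
∇ Δ f = 252x^5 + 420x^3 + 84x


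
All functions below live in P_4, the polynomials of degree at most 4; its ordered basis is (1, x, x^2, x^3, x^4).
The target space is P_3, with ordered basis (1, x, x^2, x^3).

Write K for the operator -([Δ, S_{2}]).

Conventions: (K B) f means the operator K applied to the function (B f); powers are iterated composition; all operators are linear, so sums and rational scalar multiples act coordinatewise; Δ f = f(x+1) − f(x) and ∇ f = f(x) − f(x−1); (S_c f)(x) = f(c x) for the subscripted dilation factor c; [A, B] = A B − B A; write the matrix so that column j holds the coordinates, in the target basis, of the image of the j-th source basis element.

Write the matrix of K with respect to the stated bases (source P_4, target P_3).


image of 1: 0
image of x: -1
image of x^2: -4x - 3
image of x^3: -12x^2 - 18x - 7
image of x^4: -32x^3 - 72x^2 - 56x - 15
each image's coordinates form column j of the matrix

the matrix is [[0, -1, -3, -7, -15]; [0, 0, -4, -18, -56]; [0, 0, 0, -12, -72]; [0, 0, 0, 0, -32]] (rows listed top to bottom)


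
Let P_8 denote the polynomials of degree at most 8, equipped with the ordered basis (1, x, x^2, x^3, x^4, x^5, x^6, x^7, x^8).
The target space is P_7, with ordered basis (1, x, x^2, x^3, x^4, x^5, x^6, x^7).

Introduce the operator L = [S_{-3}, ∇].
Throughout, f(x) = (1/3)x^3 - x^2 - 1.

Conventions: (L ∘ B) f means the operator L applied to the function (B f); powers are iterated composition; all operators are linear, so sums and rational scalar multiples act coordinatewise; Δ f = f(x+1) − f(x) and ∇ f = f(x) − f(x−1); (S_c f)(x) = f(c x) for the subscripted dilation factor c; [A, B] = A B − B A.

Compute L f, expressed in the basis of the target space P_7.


g(x) = 36x^2 + 4/3

∇ f = x^2 - 3x + 4/3
S_{-3} ∇ f = 9x^2 + 9x + 4/3
S_{-3} f = -9x^3 - 9x^2 - 1
∇ S_{-3} f = -27x^2 + 9x
[S_{-3}, ∇] f = 36x^2 + 4/3


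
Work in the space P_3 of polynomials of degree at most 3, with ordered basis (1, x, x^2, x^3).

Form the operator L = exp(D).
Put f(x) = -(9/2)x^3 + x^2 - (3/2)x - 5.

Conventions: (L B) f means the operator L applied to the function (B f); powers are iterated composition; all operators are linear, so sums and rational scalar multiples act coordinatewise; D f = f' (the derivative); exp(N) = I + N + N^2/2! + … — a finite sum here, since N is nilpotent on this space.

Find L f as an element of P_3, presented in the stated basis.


order-1 term: -(27/2)x^2 + 2x - 3/2
order-2 term: -(27/2)x + 1
order-3 term: -9/2
the series for exp(D) f terminates at order 3
exp(D) f = -(9/2)x^3 - (25/2)x^2 - 13x - 10

the result is g(x) = -(9/2)x^3 - (25/2)x^2 - 13x - 10


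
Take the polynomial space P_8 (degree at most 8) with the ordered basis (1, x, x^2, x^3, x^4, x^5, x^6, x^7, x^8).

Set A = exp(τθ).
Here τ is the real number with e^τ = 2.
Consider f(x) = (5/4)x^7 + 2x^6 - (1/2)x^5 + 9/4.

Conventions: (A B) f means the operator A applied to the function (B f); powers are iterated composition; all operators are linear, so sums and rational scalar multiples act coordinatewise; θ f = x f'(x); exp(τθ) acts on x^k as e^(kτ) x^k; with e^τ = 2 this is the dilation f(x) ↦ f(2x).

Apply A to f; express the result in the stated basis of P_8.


exp(τθ) x^k = e^(kτ) x^k; with e^τ = 2 this sends x^k to 2^k x^k
x^5 ↦ 32 x^5
x^6 ↦ 64 x^6
x^7 ↦ 128 x^7
applying this coordinatewise to f: exp(τθ) f = 160x^7 + 128x^6 - 16x^5 + 9/4

the image equals g(x) = 160x^7 + 128x^6 - 16x^5 + 9/4


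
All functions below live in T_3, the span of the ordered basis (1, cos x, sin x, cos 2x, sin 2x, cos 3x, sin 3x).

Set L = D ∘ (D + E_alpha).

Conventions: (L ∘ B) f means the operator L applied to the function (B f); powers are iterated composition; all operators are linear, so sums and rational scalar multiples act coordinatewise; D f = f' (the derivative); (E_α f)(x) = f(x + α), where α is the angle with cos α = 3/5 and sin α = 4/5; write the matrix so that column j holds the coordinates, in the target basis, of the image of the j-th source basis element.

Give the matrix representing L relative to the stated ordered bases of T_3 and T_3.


image of 1: 0
image of cos x: -(9/5)cos x - (3/5)sin x
image of sin x: (3/5)cos x - (9/5)sin x
image of cos 2x: -(148/25)cos 2x + (14/25)sin 2x
image of sin 2x: -(14/25)cos 2x - (148/25)sin 2x
image of cos 3x: -(1257/125)cos 3x + (351/125)sin 3x
image of sin 3x: -(351/125)cos 3x - (1257/125)sin 3x
each image's coordinates form column j of the matrix

the matrix is [[0, 0, 0, 0, 0, 0, 0]; [0, -9/5, 3/5, 0, 0, 0, 0]; [0, -3/5, -9/5, 0, 0, 0, 0]; [0, 0, 0, -148/25, -14/25, 0, 0]; [0, 0, 0, 14/25, -148/25, 0, 0]; [0, 0, 0, 0, 0, -1257/125, -351/125]; [0, 0, 0, 0, 0, 351/125, -1257/125]] (rows listed top to bottom)


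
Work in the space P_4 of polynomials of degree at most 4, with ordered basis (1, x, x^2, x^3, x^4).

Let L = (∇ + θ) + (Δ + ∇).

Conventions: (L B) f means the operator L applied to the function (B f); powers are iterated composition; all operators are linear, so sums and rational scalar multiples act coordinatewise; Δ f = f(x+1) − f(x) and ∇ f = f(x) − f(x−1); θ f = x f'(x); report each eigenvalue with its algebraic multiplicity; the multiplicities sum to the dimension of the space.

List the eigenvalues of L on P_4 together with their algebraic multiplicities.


image of 1: 0
image of x: x + 3
image of x^2: 2x^2 + 6x - 1
image of x^3: 3x^3 + 9x^2 - 3x + 3
image of x^4: 4x^4 + 12x^3 - 6x^2 + 12x - 1
the matrix is upper triangular; its diagonal is (0, 1, 2, 3, 4)
for a triangular matrix the eigenvalues are the diagonal entries, with algebraic multiplicity their repetition count

λ = 0 (multiplicity 1), λ = 1 (multiplicity 1), λ = 2 (multiplicity 1), λ = 3 (multiplicity 1), λ = 4 (multiplicity 1)


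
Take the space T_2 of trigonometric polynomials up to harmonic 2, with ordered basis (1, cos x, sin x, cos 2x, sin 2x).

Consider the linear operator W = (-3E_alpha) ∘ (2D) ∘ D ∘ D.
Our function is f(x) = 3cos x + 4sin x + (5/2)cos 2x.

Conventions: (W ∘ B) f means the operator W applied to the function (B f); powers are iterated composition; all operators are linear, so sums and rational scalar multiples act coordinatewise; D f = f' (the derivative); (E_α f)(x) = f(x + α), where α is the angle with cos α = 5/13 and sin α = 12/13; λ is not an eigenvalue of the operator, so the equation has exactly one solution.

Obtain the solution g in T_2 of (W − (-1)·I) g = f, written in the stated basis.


the image equals g(x) = -(297/337)cos x - (146/337)sin x - (5591/151210)cos 2x - (2856/75605)sin 2x

write g with unknown coordinates in the stated basis and equate coefficients in (W − (-1)·I) g = f
solving from the highest basis element down gives g = -(297/337)cos x - (146/337)sin x - (5591/151210)cos 2x - (2856/75605)sin 2x
check: W g = (1308/337)cos x + (1494/337)sin x + (191808/75605)cos 2x + (2856/75605)sin 2x
so W g − (-1)·g = 3cos x + 4sin x + (5/2)cos 2x = f ✓


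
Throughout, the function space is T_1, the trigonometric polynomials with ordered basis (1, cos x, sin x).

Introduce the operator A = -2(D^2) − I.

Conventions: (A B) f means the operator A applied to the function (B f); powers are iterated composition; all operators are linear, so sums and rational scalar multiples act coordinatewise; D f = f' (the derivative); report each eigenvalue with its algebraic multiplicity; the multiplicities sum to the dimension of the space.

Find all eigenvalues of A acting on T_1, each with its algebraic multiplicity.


image of 1: -1
image of cos x: cos x
image of sin x: sin x
the matrix is diagonal; its diagonal is (-1, 1, 1)
for a triangular matrix the eigenvalues are the diagonal entries, with algebraic multiplicity their repetition count

λ = -1 (multiplicity 1), λ = 1 (multiplicity 2)


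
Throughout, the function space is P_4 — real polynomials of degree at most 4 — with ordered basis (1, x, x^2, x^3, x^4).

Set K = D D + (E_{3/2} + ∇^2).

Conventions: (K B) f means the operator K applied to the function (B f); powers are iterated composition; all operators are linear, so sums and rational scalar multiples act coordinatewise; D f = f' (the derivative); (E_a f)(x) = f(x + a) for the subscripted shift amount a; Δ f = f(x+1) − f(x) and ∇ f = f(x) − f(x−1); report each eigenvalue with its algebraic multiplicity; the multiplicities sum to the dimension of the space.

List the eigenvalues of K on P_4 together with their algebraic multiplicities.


image of 1: 1
image of x: x + 3/2
image of x^2: x^2 + 3x + 25/4
image of x^3: x^3 + (9/2)x^2 + (75/4)x - 21/8
image of x^4: x^4 + 6x^3 + (75/2)x^2 - (21/2)x + 305/16
the matrix is upper triangular; its diagonal is (1, 1, 1, 1, 1)
for a triangular matrix the eigenvalues are the diagonal entries, with algebraic multiplicity their repetition count

λ = 1 (multiplicity 5)


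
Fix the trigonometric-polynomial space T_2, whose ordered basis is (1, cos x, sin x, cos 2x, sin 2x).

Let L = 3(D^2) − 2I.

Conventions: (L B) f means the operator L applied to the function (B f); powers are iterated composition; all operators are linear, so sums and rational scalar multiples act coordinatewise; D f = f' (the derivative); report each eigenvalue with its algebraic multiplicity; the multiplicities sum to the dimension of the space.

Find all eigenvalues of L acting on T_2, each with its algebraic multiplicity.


λ = -14 (multiplicity 2), λ = -5 (multiplicity 2), λ = -2 (multiplicity 1)

image of 1: -2
image of cos x: -5cos x
image of sin x: -5sin x
image of cos 2x: -14cos 2x
image of sin 2x: -14sin 2x
the matrix is diagonal; its diagonal is (-2, -5, -5, -14, -14)
for a triangular matrix the eigenvalues are the diagonal entries, with algebraic multiplicity their repetition count


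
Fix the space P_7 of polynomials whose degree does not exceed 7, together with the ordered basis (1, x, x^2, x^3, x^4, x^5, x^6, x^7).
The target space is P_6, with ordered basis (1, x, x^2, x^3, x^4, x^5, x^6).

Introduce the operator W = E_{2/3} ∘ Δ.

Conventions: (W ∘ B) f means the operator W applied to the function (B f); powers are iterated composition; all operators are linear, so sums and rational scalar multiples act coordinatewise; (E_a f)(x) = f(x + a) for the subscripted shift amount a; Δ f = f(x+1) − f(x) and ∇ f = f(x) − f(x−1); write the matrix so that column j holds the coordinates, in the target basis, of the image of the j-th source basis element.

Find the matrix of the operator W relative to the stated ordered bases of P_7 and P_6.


the matrix is [[0, 1, 7/3, 13/3, 203/27, 1031/81, 1729/81, 25999/729]; [0, 0, 2, 7, 52/3, 1015/27, 2062/27, 12103/81]; [0, 0, 0, 3, 14, 130/3, 1015/9, 7217/27]; [0, 0, 0, 0, 4, 70/3, 260/3, 7105/27]; [0, 0, 0, 0, 0, 5, 35, 455/3]; [0, 0, 0, 0, 0, 0, 6, 49]; [0, 0, 0, 0, 0, 0, 0, 7]] (rows listed top to bottom)

image of 1: 0
image of x: 1
image of x^2: 2x + 7/3
image of x^3: 3x^2 + 7x + 13/3
image of x^4: 4x^3 + 14x^2 + (52/3)x + 203/27
image of x^5: 5x^4 + (70/3)x^3 + (130/3)x^2 + (1015/27)x + 1031/81
image of x^6: 6x^5 + 35x^4 + (260/3)x^3 + (1015/9)x^2 + (2062/27)x + 1729/81
image of x^7: 7x^6 + 49x^5 + (455/3)x^4 + (7105/27)x^3 + (7217/27)x^2 + (12103/81)x + 25999/729
each image's coordinates form column j of the matrix


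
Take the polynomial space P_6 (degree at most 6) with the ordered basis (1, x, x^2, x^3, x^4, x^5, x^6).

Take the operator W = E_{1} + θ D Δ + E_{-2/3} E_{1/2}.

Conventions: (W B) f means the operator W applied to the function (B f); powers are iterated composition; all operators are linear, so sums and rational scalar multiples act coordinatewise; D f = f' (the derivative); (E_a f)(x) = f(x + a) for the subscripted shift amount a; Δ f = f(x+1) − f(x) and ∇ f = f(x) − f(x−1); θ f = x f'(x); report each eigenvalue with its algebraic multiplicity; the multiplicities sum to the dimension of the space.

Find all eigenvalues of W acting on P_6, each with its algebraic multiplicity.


λ = 2 (multiplicity 7)

image of 1: 2
image of x: 2x + 5/6
image of x^2: 2x^2 + (5/3)x + 37/36
image of x^3: 2x^3 + (5/2)x^2 + (109/12)x + 215/216
image of x^4: 2x^4 + (10/3)x^3 + (181/6)x^2 + (863/54)x + 1297/1296
image of x^5: 2x^5 + (25/6)x^4 + (1265/18)x^3 + (7555/108)x^2 + (32405/1296)x + 7775/7776
image of x^6: 2x^6 + 5x^5 + (1625/12)x^4 + (10795/54)x^3 + (58325/432)x^2 + (46655/1296)x + 46657/46656
the matrix is upper triangular; its diagonal is (2, 2, 2, 2, 2, 2, 2)
for a triangular matrix the eigenvalues are the diagonal entries, with algebraic multiplicity their repetition count


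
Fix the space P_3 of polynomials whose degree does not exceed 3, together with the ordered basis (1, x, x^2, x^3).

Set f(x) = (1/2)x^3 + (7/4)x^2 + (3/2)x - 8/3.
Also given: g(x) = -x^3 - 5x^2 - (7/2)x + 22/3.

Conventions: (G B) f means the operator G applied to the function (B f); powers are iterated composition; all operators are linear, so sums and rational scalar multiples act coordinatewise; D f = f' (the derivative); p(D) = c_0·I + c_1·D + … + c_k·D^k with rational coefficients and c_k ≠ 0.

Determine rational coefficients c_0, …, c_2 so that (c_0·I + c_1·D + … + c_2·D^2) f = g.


D^0 f = (1/2)x^3 + (7/4)x^2 + (3/2)x - 8/3
D^1 f = (3/2)x^2 + (7/2)x + 3/2
D^2 f = 3x + 7/2
matching coefficients of g against c_0 f + c_1 Df + … from the top degree down determines the c_i
solution: c_0 = -2, c_1 = -1, c_2 = 1

p(D) = -2·I − D + D^2, i.e. c_0 = -2, c_1 = -1, c_2 = 1


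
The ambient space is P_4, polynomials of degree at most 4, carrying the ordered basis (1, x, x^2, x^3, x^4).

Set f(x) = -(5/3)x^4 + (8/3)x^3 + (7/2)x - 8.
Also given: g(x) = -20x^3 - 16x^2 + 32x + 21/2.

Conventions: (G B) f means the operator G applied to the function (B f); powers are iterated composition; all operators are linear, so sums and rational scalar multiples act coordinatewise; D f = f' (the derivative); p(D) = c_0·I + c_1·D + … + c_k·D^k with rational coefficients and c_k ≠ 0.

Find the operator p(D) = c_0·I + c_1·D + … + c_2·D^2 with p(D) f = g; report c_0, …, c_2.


p(D) = 3·D + 2·D^2, i.e. c_0 = 0, c_1 = 3, c_2 = 2

D^0 f = -(5/3)x^4 + (8/3)x^3 + (7/2)x - 8
D^1 f = -(20/3)x^3 + 8x^2 + 7/2
D^2 f = -20x^2 + 16x
matching coefficients of g against c_0 f + c_1 Df + … from the top degree down determines the c_i
solution: c_0 = 0, c_1 = 3, c_2 = 2


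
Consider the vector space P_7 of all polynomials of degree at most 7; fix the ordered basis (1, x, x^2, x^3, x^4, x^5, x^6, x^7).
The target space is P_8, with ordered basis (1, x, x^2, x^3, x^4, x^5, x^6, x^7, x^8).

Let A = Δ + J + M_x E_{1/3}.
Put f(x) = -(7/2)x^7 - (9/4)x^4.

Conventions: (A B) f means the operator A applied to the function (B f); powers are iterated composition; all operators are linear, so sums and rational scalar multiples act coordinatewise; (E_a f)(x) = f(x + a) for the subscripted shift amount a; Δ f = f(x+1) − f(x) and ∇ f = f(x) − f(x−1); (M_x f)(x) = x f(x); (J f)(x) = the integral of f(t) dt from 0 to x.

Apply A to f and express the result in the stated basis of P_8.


Δ f = -(49/2)x^6 - (147/2)x^5 - (245/2)x^4 - (263/2)x^3 - 87x^2 - (67/2)x - 23/4
J f = -(7/16)x^8 - (9/20)x^5
E_{1/3} f = -(7/2)x^7 - (49/6)x^6 - (49/6)x^5 - (733/108)x^4 - (731/162)x^3 - (146/81)x^2 - (535/1458)x - 257/8748
M_x E_{1/3} f = -(7/2)x^8 - (49/6)x^7 - (49/6)x^6 - (733/108)x^5 - (731/162)x^4 - (146/81)x^3 - (535/1458)x^2 - (257/8748)x
(Δ + J + M_x E_{1/3}) f = -(63/16)x^8 - (49/6)x^7 - (98/3)x^6 - (21799/270)x^5 - (10288/81)x^4 - (21595/162)x^3 - (127381/1458)x^2 - (293315/8748)x - 23/4

the result is g(x) = -(63/16)x^8 - (49/6)x^7 - (98/3)x^6 - (21799/270)x^5 - (10288/81)x^4 - (21595/162)x^3 - (127381/1458)x^2 - (293315/8748)x - 23/4


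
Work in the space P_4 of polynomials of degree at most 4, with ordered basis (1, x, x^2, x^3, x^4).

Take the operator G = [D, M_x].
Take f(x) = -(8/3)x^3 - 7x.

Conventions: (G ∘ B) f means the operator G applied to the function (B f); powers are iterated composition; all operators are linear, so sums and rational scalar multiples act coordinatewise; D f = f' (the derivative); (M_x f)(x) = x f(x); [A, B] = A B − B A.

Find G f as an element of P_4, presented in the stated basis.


M_x f = -(8/3)x^4 - 7x^2
D M_x f = -(32/3)x^3 - 14x
D f = -8x^2 - 7
M_x D f = -8x^3 - 7x
[D, M_x] f = -(8/3)x^3 - 7x

the image equals g(x) = -(8/3)x^3 - 7x


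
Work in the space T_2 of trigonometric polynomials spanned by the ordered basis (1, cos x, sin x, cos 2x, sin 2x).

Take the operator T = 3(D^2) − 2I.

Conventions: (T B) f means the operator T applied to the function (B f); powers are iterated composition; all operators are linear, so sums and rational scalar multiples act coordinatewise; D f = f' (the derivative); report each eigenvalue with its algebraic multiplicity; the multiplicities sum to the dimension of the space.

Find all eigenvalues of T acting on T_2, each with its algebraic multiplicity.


λ = -14 (multiplicity 2), λ = -5 (multiplicity 2), λ = -2 (multiplicity 1)

image of 1: -2
image of cos x: -5cos x
image of sin x: -5sin x
image of cos 2x: -14cos 2x
image of sin 2x: -14sin 2x
the matrix is diagonal; its diagonal is (-2, -5, -5, -14, -14)
for a triangular matrix the eigenvalues are the diagonal entries, with algebraic multiplicity their repetition count


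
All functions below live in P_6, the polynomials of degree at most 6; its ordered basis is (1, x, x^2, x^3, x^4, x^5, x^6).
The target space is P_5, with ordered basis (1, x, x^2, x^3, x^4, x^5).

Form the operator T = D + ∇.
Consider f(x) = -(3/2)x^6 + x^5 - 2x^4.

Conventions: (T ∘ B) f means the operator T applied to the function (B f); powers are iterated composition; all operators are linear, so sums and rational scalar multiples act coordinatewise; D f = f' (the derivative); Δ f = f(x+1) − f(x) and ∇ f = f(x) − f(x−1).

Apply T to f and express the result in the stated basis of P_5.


the result is g(x) = -18x^5 + (65/2)x^4 - 56x^3 + (89/2)x^2 - 22x + 9/2

D f = -9x^5 + 5x^4 - 8x^3
∇ f = -9x^5 + (55/2)x^4 - 48x^3 + (89/2)x^2 - 22x + 9/2
(D + ∇) f = -18x^5 + (65/2)x^4 - 56x^3 + (89/2)x^2 - 22x + 9/2


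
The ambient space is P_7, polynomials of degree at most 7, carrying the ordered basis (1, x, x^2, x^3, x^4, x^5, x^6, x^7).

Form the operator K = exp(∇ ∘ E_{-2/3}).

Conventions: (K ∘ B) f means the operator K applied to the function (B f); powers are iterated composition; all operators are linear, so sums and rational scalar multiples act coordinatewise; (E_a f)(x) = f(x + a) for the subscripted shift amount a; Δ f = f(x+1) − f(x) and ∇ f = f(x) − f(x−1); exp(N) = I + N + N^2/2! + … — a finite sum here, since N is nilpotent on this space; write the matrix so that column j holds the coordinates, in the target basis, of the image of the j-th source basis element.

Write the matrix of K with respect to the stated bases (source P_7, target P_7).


the matrix is [[1, 1, -4/3, -5/3, 355/27, -1888/81, -8617/81, 713113/729]; [0, 1, 2, -4, -20/3, 1775/27, -3776/27, -60319/81]; [0, 0, 1, 3, -8, -50/3, 1775/9, -13216/27]; [0, 0, 0, 1, 4, -40/3, -100/3, 12425/27]; [0, 0, 0, 0, 1, 5, -20, -175/3]; [0, 0, 0, 0, 0, 1, 6, -28]; [0, 0, 0, 0, 0, 0, 1, 7]; [0, 0, 0, 0, 0, 0, 0, 1]] (rows listed top to bottom)

image of 1: 1
image of x: x + 1
image of x^2: x^2 + 2x - 4/3
image of x^3: x^3 + 3x^2 - 4x - 5/3
image of x^4: x^4 + 4x^3 - 8x^2 - (20/3)x + 355/27
image of x^5: x^5 + 5x^4 - (40/3)x^3 - (50/3)x^2 + (1775/27)x - 1888/81
image of x^6: x^6 + 6x^5 - 20x^4 - (100/3)x^3 + (1775/9)x^2 - (3776/27)x - 8617/81
image of x^7: x^7 + 7x^6 - 28x^5 - (175/3)x^4 + (12425/27)x^3 - (13216/27)x^2 - (60319/81)x + 713113/729
each image's coordinates form column j of the matrix


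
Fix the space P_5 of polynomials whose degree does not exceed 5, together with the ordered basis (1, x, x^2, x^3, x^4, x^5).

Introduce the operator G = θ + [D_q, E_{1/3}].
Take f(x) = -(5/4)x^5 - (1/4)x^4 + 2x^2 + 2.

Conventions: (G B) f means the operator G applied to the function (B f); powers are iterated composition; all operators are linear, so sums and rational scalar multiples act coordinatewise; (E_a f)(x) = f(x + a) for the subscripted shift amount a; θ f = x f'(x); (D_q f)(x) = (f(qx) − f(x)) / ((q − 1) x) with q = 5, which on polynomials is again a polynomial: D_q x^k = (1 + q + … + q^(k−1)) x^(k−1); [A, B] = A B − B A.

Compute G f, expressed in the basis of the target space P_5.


θ f = -(25/4)x^5 - x^4 + 4x^2
E_{1/3} f = -(5/4)x^5 - (7/3)x^4 - (31/18)x^3 + (37/27)x^2 + (395/324)x + 538/243
D_q E_{1/3} f = -(3905/4)x^4 - 364x^3 - (961/18)x^2 + (74/9)x + 395/324
D_q f = -(3905/4)x^4 - 39x^3 + 12x
E_{1/3} D_q f = -(3905/4)x^4 - (4022/3)x^3 - (4139/6)x^2 - (3932/27)x - 3077/324
[D_q, E_{1/3}] f = (2930/3)x^3 + (5728/9)x^2 + (4154/27)x + 868/81
(θ + [D_q, E_{1/3}]) f = -(25/4)x^5 - x^4 + (2930/3)x^3 + (5764/9)x^2 + (4154/27)x + 868/81

g(x) = -(25/4)x^5 - x^4 + (2930/3)x^3 + (5764/9)x^2 + (4154/27)x + 868/81


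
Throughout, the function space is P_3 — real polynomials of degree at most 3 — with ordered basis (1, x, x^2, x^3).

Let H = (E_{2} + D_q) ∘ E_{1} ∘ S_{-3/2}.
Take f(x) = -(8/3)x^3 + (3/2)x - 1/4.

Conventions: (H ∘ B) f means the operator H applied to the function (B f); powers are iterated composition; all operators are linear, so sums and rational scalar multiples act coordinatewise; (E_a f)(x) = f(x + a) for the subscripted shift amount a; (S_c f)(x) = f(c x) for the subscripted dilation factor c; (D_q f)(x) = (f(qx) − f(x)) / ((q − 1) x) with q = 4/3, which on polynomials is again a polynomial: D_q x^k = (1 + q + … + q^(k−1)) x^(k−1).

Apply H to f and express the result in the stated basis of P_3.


S_{-3/2} f = 9x^3 - (9/4)x - 1/4
E_{1} S_{-3/2} f = 9x^3 + 27x^2 + (99/4)x + 13/2
E_{2} E_{1} S_{-3/2} f = 9x^3 + 81x^2 + (963/4)x + 236
D_q E_{1} S_{-3/2} f = 37x^2 + 63x + 99/4
(E_{2} + D_q) E_{1} S_{-3/2} f = 9x^3 + 118x^2 + (1215/4)x + 1043/4

the image equals g(x) = 9x^3 + 118x^2 + (1215/4)x + 1043/4
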